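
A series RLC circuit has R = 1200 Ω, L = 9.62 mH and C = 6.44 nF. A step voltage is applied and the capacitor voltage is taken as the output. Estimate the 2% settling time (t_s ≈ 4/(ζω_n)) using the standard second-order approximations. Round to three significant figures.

For a series RLC circuit (capacitor voltage as output), ω_n = 1/√(LC) = 1/√(9.62 mH · 6.44 nF) = 127000 rad/s.
ζ = (R/2)·√(C/L) = (1200/2)·√(6.44 nF/9.62 mH) = 0.491.
t_s ≈ 4/(ζω_n) = 0.0000641 s.

t_s ≈ 0.0000641 s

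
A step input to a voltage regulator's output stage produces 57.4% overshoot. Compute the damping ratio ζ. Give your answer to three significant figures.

From %OS = 100·exp(−πζ/√(1−ζ²)), invert to get ζ = −ln(OS)/√(π² + ln²(OS)) with OS = 0.574.
−ln 0.574 = 0.5551, so ζ = 0.5551/√(π² + 0.3082) = 0.174.

ζ ≈ 0.174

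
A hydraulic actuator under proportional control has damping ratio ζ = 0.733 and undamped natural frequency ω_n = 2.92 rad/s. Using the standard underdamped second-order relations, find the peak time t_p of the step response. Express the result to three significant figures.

t_p ≈ 1.58 s

The damped frequency is ω_d = ω_n√(1−ζ²) = 2.92·√(1−0.537) = 1.99 rad/s.
Peak time t_p = π/ω_d = π/1.99 = 1.58 s.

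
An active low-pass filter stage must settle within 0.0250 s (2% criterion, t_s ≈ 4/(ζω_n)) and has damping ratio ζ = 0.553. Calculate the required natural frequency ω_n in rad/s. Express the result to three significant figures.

ω_n ≈ 289 rad/s

Rearranging t_s ≈ 4/(ζω_n) gives ω_n = 4/(ζ·t_s) = 4/(0.553 × 0.0250) = 289 rad/s.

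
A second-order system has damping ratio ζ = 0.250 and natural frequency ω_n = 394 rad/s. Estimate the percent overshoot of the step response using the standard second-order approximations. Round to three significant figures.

For an underdamped second-order system, %OS = 100·exp(−πζ/√(1−ζ²)).
πζ/√(1−ζ²) = π·0.250/√(1−0.0625) = 0.8112, so %OS = 100·e^(−0.8112) = 44.4%.

%OS ≈ 44.4%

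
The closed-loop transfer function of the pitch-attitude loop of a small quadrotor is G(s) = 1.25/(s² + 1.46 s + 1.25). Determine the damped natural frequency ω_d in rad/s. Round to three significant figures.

ω_n = √1.25 = 1.12 rad/s; ζ = 1.46/(2·1.12) = 0.653.
ω_d = 1.12·√(1 − 0.653²) = 0.847 rad/s.

ω_d ≈ 0.847 rad/s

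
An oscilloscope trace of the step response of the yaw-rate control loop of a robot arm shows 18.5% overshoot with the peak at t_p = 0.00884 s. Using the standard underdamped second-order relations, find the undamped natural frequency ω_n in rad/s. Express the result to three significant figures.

ω_n ≈ 403 rad/s

The overshoot fixes ζ = −ln(OS)/√(π²+ln²(OS)) = 0.473.
t_p = π/ω_d ⇒ ω_d = 355 rad/s; then ω_n = ω_d/√(1−ζ²) = 403 rad/s.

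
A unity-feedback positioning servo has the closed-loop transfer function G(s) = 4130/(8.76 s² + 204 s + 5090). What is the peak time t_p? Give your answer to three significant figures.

t_p ≈ 0.149 s

Dividing through by 8.76: denominator becomes s² + 23.29 s + 581.1.
So ω_n = √581.1 = 24.1 rad/s and ζ = 23.29/(2·24.1) = 0.483.
ω_d = ω_n√(1−ζ²) = 21.1 rad/s. t_p = π/ω_d = 0.149 s.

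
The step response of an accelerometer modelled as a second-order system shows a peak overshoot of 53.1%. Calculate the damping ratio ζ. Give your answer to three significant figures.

ζ ≈ 0.198

ζ = −ln(OS)/√(π² + (ln OS)²). With OS = 0.531, ln OS = −0.6330 and ζ = 0.6330/3.205 = 0.198.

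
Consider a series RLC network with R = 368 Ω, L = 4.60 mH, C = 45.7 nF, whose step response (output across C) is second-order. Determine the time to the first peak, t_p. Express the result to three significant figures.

For a series RLC circuit (capacitor voltage as output), ω_n = 1/√(LC) = 1/√(4.60 mH · 45.7 nF) = 69000 rad/s.
ζ = (R/2)·√(C/L) = (368/2)·√(45.7 nF/4.60 mH) = 0.580.
The damped frequency ω_d = ω_n√(1−ζ²) = 56200 rad/s. t_p = π/ω_d = 0.0000559 s.

t_p ≈ 0.0000559 s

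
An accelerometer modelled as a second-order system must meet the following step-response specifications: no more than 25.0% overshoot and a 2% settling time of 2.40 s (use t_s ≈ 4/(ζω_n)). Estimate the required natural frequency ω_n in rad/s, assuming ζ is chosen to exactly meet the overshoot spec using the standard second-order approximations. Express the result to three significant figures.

Inverting the overshoot relation: ζ = |ln 0.250|/√(π² + ln²0.250) = 0.404.
From t_s ≈ 4/(ζω_n): ω_n = 4/(ζ·t_s) = 4/(0.404·2.40) = 4.13 rad/s.

ω_n ≈ 4.13 rad/s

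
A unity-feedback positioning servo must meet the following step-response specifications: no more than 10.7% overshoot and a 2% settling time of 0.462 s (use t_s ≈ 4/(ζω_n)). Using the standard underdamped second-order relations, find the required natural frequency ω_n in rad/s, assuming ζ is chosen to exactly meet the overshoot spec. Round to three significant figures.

From %OS = 100·exp(−πζ/√(1−ζ²)), invert to get ζ = −ln(OS)/√(π² + ln²(OS)) with OS = 0.107.
−ln 0.107 = 2.235, so ζ = 2.235/√(π² + 4.995) = 0.580.
From t_s ≈ 4/(ζω_n): ω_n = 4/(ζ·t_s) = 4/(0.580·0.462) = 14.9 rad/s.

ω_n ≈ 14.9 rad/s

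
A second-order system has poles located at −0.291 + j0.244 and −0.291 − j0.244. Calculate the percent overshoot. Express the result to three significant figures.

%OS ≈ 2.36%

With σ = 0.291, ω_d = 0.244: ω_n = √(σ²+ω_d²) = 0.380 rad/s, ζ = σ/ω_n = 0.766.
%OS = 100 e^{−πζ/√(1−ζ²)} with ζ = 0.766 gives 2.36%.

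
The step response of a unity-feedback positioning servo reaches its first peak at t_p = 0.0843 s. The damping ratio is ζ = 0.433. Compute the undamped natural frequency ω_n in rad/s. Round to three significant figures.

ω_n ≈ 41.3 rad/s

Peak time t_p = π/ω_d, so ω_d = π/t_p = π/0.0843 = 37.3 rad/s.
ω_n = ω_d/√(1−ζ²) = 37.3/√0.813 = 41.3 rad/s.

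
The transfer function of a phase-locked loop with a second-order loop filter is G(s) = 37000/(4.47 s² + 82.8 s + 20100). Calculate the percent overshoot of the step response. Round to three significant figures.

Dividing through by 4.47: denominator becomes s² + 18.52 s + 4497.
So ω_n = √4497 = 67.1 rad/s and ζ = 18.52/(2·67.1) = 0.138.
Overshoot: exp(−π·0.138/√(1−0.138²)) = 0.645, i.e. 64.5%.

%OS ≈ 64.5%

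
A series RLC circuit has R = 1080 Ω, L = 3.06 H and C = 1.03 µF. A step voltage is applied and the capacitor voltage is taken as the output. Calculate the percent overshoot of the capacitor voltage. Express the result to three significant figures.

%OS ≈ 35.5%

For a series RLC circuit (capacitor voltage as output), ω_n = 1/√(LC) = 1/√(3.06 H · 1.03 µF) = 563 rad/s.
ζ = (R/2)·√(C/L) = (1080/2)·√(1.03 µF/3.06 H) = 0.313.
Overshoot: exp(−π·0.313/√(1−0.313²)) = 0.355, i.e. 35.5%.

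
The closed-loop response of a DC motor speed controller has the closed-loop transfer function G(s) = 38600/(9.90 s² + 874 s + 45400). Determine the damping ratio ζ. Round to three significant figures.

Dividing through by 9.90: denominator becomes s² + 88.28 s + 4586.
So ω_n = √4586 = 67.7 rad/s and ζ = 88.28/(2·67.7) = 0.652.

ζ ≈ 0.652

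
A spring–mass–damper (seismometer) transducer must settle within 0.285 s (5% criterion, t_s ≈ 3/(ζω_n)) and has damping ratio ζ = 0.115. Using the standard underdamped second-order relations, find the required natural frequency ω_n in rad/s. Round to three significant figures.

Rearranging t_s ≈ 3/(ζω_n) gives ω_n = 3/(ζ·t_s) = 3/(0.115 × 0.285) = 91.5 rad/s.

ω_n ≈ 91.5 rad/s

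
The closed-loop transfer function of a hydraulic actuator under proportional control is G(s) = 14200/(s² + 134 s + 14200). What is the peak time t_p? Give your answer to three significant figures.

Comparing the denominator to s² + 2ζω_n s + ω_n²: ω_n = √14200 = 119 rad/s, and 2ζω_n = 134 so ζ = 134/(2·119) = 0.562.
ω_d = ω_n√(1−ζ²) = 98.5 rad/s. Then t_p = π/ω_d = 0.0319 s.

t_p ≈ 0.0319 s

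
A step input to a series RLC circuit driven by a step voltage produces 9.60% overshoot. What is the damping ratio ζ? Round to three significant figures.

ζ ≈ 0.598

From %OS = 100·exp(−πζ/√(1−ζ²)), invert to get ζ = −ln(OS)/√(π² + ln²(OS)) with OS = 0.0960.
−ln 0.0960 = 2.343, so ζ = 2.343/√(π² + 5.492) = 0.598.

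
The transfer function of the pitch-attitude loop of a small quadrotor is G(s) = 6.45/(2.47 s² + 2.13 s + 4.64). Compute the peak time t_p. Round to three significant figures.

t_p ≈ 2.41 s

Dividing through by 2.47: denominator becomes s² + 0.8623 s + 1.879.
So ω_n = √1.879 = 1.37 rad/s and ζ = 0.8623/(2·1.37) = 0.315.
ω_d = ω_n√(1−ζ²) = 1.30 rad/s. t_p = π/ω_d = 2.41 s.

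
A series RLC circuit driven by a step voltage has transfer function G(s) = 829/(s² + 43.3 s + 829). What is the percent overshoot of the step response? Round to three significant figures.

Comparing the denominator to s² + 2ζω_n s + ω_n²: ω_n = √829 = 28.8 rad/s, and 2ζω_n = 43.3 so ζ = 43.3/(2·28.8) = 0.752.
%OS = 100·exp(−πζ/√(1−ζ²)) = 2.78%.

%OS ≈ 2.78%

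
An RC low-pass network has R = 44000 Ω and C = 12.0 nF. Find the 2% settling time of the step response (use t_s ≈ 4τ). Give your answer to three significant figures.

τ = RC = 44000 × 12.0 nF = 0.000528 s.
t_s ≈ 4τ = 0.00211 s.

t_s ≈ 0.00211 s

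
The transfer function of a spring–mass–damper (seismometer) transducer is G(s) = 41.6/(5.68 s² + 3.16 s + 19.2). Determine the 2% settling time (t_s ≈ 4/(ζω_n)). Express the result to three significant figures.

t_s ≈ 14.4 s

Dividing through by 5.68: denominator becomes s² + 0.5563 s + 3.380.
So ω_n = √3.380 = 1.84 rad/s and ζ = 0.5563/(2·1.84) = 0.151.
t_s ≈ 4/(ζω_n) = 14.4 s.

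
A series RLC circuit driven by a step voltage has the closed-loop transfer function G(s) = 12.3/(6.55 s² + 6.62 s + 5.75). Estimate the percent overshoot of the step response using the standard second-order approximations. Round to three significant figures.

%OS ≈ 13.4%

Dividing through by 6.55: denominator becomes s² + 1.011 s + 0.8779.
So ω_n = √0.8779 = 0.937 rad/s and ζ = 1.011/(2·0.937) = 0.539.
%OS = 100·exp(−πζ/√(1−ζ²)) = 13.4%.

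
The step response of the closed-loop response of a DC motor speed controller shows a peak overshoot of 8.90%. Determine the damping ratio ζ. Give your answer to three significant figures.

From %OS = 100·exp(−πζ/√(1−ζ²)), invert to get ζ = −ln(OS)/√(π² + ln²(OS)) with OS = 0.0890.
−ln 0.0890 = 2.419, so ζ = 2.419/√(π² + 5.852) = 0.610.

ζ ≈ 0.610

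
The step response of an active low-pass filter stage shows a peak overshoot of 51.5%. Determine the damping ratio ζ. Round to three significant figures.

ζ ≈ 0.207

Inverting the overshoot relation: ζ = |ln 0.515|/√(π² + ln²0.515) = 0.207.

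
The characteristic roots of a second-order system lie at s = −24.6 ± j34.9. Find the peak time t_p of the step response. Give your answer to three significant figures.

t_p = π/ω_d with ω_d = 34.9 (the imaginary part), so t_p = 0.0900 s.

t_p ≈ 0.0900 s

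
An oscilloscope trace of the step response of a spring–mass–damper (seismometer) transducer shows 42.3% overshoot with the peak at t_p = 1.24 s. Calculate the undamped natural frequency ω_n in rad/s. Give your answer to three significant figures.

ω_n ≈ 2.63 rad/s

The overshoot fixes ζ = −ln(OS)/√(π²+ln²(OS)) = 0.264.
From t_p = π/ω_d, ω_d = π/1.24 = 2.53 rad/s, so ω_n = ω_d/√(1−ζ²) = 2.63 rad/s.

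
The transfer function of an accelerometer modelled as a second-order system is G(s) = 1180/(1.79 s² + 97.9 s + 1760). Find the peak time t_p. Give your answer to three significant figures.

t_p ≈ 0.205 s

Dividing through by 1.79: denominator becomes s² + 54.69 s + 983.2.
So ω_n = √983.2 = 31.4 rad/s and ζ = 54.69/(2·31.4) = 0.872.
ω_d = ω_n√(1−ζ²) = 15.3 rad/s. t_p = π/ω_d = 0.205 s.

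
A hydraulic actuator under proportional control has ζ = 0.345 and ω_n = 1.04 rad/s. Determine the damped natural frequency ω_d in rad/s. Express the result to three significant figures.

ω_d = ω_n√(1−ζ²) = 1.04·√0.881 = 0.976 rad/s.

ω_d ≈ 0.976 rad/s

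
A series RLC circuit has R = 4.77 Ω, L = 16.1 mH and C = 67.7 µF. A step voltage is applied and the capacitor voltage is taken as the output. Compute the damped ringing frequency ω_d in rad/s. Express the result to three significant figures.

For a series RLC circuit (capacitor voltage as output), ω_n = 1/√(LC) = 1/√(16.1 mH · 67.7 µF) = 958 rad/s.
ζ = (R/2)·√(C/L) = (4.77/2)·√(67.7 µF/16.1 mH) = 0.155.
ω_d = ω_n√(1−ζ²) = 946 rad/s.

ω_d ≈ 946 rad/s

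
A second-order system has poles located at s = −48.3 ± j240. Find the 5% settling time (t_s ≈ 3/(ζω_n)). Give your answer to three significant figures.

For poles at −σ ± jω_d, ζω_n = σ = 48.3, so t_s ≈ 3/σ = 0.0621 s.

t_s ≈ 0.0621 s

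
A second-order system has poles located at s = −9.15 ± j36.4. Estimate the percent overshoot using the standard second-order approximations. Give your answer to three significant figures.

%OS ≈ 45.4%

The poles are at −σ ± jω_d with σ = 9.15 and ω_d = 36.4, so ω_n = √(σ²+ω_d²) = 37.5 rad/s and ζ = σ/ω_n = 0.244.
%OS = 100·exp(−πζ/√(1−ζ²)) = 45.4%.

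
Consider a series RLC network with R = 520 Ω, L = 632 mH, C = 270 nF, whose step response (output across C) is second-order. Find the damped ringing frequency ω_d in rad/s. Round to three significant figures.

For a series RLC circuit (capacitor voltage as output), ω_n = 1/√(LC) = 1/√(632 mH · 270 nF) = 2420 rad/s.
ζ = (R/2)·√(C/L) = (520/2)·√(270 nF/632 mH) = 0.170.
The damped frequency ω_d = ω_n√(1−ζ²) = 2390 rad/s.

ω_d ≈ 2390 rad/s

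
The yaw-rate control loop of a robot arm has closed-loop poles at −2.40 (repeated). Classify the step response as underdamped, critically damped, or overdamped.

critically damped

Since there is a repeated negative-real pole, the response is critically damped.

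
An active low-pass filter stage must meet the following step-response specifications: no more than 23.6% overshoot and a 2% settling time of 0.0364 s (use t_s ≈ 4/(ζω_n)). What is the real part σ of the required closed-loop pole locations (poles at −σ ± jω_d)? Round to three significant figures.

The settling-time spec alone fixes σ = ζω_n = 4/t_s = 4/0.0364 = 110.
(Overshoot then fixes ζ = 0.418 and hence ω_d = σ·√(1−ζ²)/ζ = 239 rad/s.)

σ ≈ 110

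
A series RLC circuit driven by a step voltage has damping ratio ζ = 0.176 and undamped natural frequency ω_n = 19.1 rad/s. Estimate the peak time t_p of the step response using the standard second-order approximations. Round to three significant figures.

The damped frequency is ω_d = ω_n√(1−ζ²) = 19.1·√(1−0.0310) = 18.8 rad/s.
Peak time t_p = π/ω_d = π/18.8 = 0.167 s.

t_p ≈ 0.167 s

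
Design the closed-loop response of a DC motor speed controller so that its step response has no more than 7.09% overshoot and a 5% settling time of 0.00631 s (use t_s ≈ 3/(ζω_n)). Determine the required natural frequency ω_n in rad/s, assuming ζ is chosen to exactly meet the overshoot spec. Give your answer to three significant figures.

ω_n ≈ 738 rad/s

Inverting the overshoot relation: ζ = |ln 0.0709|/√(π² + ln²0.0709) = 0.644.
Then ω_n = 3/(ζ t_s) = 3/(0.644 × 0.00631) = 738 rad/s.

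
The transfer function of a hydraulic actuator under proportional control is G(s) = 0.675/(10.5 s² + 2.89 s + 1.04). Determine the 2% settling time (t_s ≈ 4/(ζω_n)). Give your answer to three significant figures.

Dividing through by 10.5: denominator becomes s² + 0.2752 s + 0.09905.
So ω_n = √0.09905 = 0.315 rad/s and ζ = 0.2752/(2·0.315) = 0.437.
t_s ≈ 4/(ζω_n) = 29.1 s.

t_s ≈ 29.1 s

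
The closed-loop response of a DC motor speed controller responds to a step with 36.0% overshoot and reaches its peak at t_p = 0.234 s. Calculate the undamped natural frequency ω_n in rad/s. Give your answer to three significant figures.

From the overshoot, ζ = −ln(OS)/√(π²+ln²(OS)) = 0.309.
t_p = π/ω_d ⇒ ω_d = 13.4 rad/s; then ω_n = ω_d/√(1−ζ²) = 14.1 rad/s.

ω_n ≈ 14.1 rad/s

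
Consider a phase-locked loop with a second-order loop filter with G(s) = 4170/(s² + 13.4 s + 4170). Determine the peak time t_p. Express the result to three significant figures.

t_p ≈ 0.0489 s

ω_n = √4170 = 64.6 rad/s; ζ = 13.4/(2·64.6) = 0.104.
The damped frequency ω_d = ω_n√(1−ζ²) = 64.2 rad/s. Then t_p = π/ω_d = 0.0489 s.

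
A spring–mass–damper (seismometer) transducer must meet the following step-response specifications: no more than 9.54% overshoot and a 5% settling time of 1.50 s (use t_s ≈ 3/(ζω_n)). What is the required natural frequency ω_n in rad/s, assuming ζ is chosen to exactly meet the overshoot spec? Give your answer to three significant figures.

From %OS = 100·exp(−πζ/√(1−ζ²)), invert to get ζ = −ln(OS)/√(π² + ln²(OS)) with OS = 0.0954.
−ln 0.0954 = 2.350, so ζ = 2.350/√(π² + 5.521) = 0.599.
From t_s ≈ 3/(ζω_n): ω_n = 3/(ζ·t_s) = 3/(0.599·1.50) = 3.34 rad/s.

ω_n ≈ 3.34 rad/s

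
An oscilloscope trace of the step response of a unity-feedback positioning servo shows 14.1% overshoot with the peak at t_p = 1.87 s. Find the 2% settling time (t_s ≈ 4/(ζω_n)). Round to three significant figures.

t_s ≈ 3.82 s

ζ from %OS: ζ = |ln 0.141|/√(π²+ln²0.141) = 0.529.
t_p = π/ω_d ⇒ ω_d = 1.68 rad/s; then ω_n = ω_d/√(1−ζ²) = 1.98 rad/s.
t_s ≈ 4/(ζω_n) = 4/(0.529·1.98) = 3.82 s.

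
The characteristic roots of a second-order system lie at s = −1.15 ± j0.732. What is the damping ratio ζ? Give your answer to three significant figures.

ζ ≈ 0.844

With σ = 1.15, ω_d = 0.732: ω_n = √(σ²+ω_d²) = 1.36 rad/s, ζ = σ/ω_n = 0.844.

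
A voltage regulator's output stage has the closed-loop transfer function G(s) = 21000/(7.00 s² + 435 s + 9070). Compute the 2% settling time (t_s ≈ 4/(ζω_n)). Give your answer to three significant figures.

t_s ≈ 0.129 s

Dividing through by 7.00: denominator becomes s² + 62.14 s + 1296.
So ω_n = √1296 = 36.0 rad/s and ζ = 62.14/(2·36.0) = 0.863.
t_s ≈ 4/(ζω_n) = 0.129 s.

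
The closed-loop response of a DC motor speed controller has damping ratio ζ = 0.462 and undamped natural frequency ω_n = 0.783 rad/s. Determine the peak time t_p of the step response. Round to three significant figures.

t_p ≈ 4.52 s

The damped frequency is ω_d = ω_n√(1−ζ²) = 0.783·√(1−0.213) = 0.694 rad/s.
Peak time t_p = π/ω_d = π/0.694 = 4.52 s.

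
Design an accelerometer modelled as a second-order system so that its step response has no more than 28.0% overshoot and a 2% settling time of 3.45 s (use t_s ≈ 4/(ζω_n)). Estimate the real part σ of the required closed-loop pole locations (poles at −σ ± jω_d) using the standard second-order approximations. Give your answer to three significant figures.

The settling-time spec alone fixes σ = ζω_n = 4/t_s = 4/3.45 = 1.16.
(Overshoot then fixes ζ = 0.376 and hence ω_d = σ·√(1−ζ²)/ζ = 2.86 rad/s.)

σ ≈ 1.16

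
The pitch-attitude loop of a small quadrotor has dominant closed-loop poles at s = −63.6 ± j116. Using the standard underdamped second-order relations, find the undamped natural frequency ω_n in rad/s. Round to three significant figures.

With σ = 63.6, ω_d = 116: ω_n = √(σ²+ω_d²) = 132 rad/s, ζ = σ/ω_n = 0.481.

ω_n ≈ 132 rad/s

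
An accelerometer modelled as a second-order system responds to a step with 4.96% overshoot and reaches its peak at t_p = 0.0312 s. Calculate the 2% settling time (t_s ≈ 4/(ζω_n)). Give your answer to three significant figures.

t_s ≈ 0.0415 s

The overshoot fixes ζ = −ln(OS)/√(π²+ln²(OS)) = 0.691.
From t_p = π/ω_d, ω_d = π/0.0312 = 101 rad/s, so ω_n = ω_d/√(1−ζ²) = 139 rad/s.
t_s ≈ 4/(ζω_n) = 4/(0.691·139) = 0.0415 s.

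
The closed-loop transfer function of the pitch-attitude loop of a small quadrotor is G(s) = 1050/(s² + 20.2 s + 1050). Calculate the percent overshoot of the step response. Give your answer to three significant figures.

%OS ≈ 35.7%

Comparing the denominator to s² + 2ζω_n s + ω_n²: ω_n = √1050 = 32.4 rad/s, and 2ζω_n = 20.2 so ζ = 20.2/(2·32.4) = 0.312.
%OS = 100 e^{−πζ/√(1−ζ²)} with ζ = 0.312 gives 35.7%.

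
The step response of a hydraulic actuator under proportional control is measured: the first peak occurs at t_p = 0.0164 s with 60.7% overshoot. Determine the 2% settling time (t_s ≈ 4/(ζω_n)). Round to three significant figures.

The overshoot fixes ζ = −ln(OS)/√(π²+ln²(OS)) = 0.157.
t_p = π/ω_d ⇒ ω_d = 192 rad/s; then ω_n = ω_d/√(1−ζ²) = 194 rad/s.
t_s ≈ 4/(ζω_n) = 4/(0.157·194) = 0.131 s.

t_s ≈ 0.131 s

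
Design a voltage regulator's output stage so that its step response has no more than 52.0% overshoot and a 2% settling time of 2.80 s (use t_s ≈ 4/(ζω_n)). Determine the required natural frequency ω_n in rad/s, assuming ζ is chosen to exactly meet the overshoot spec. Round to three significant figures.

From %OS = 100·exp(−πζ/√(1−ζ²)), invert to get ζ = −ln(OS)/√(π² + ln²(OS)) with OS = 0.520.
−ln 0.520 = 0.6539, so ζ = 0.6539/√(π² + 0.4276) = 0.204.
Then ω_n = 4/(ζ t_s) = 4/(0.204 × 2.80) = 7.01 rad/s.

ω_n ≈ 7.01 rad/s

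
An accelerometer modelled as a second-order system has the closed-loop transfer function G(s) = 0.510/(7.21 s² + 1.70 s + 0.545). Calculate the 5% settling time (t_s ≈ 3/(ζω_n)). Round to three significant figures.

t_s ≈ 25.4 s

Dividing through by 7.21: denominator becomes s² + 0.2358 s + 0.07559.
So ω_n = √0.07559 = 0.275 rad/s and ζ = 0.2358/(2·0.275) = 0.429.
t_s ≈ 3/(ζω_n) = 25.4 s.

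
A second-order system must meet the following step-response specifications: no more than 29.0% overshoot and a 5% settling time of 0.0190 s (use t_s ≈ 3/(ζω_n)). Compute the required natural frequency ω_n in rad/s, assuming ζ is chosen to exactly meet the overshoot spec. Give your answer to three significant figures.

ω_n ≈ 431 rad/s

ζ = −ln(OS)/√(π² + (ln OS)²). With OS = 0.290, ln OS = −1.238 and ζ = 1.238/3.377 = 0.367.
From t_s ≈ 3/(ζω_n): ω_n = 3/(ζ·t_s) = 3/(0.367·0.0190) = 431 rad/s.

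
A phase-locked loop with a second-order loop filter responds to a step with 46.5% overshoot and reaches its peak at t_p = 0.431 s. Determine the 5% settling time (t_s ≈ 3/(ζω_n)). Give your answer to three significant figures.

t_s ≈ 1.69 s

From the overshoot, ζ = −ln(OS)/√(π²+ln²(OS)) = 0.237.
From t_p = π/ω_d, ω_d = π/0.431 = 7.29 rad/s, so ω_n = ω_d/√(1−ζ²) = 7.50 rad/s.
t_s ≈ 3/(ζω_n) = 3/(0.237·7.50) = 1.69 s.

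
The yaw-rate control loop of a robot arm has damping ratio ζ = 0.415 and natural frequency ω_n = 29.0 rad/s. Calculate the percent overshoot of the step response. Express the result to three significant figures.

For an underdamped second-order system, %OS = 100·exp(−πζ/√(1−ζ²)).
πζ/√(1−ζ²) = π·0.415/√(1−0.172) = 1.433, so %OS = 100·e^(−1.433) = 23.9%.

%OS ≈ 23.9%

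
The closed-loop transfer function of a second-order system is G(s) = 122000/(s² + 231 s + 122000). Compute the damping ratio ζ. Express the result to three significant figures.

ζ ≈ 0.331

Matching coefficients with s² + 2ζω_n s + ω_n² gives ω_n² = 122000 ⇒ ω_n = 349 rad/s, and ζ = 231/(2ω_n) = 0.331.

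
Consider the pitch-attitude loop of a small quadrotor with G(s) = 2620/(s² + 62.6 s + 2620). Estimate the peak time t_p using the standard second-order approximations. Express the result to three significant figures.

Comparing the denominator to s² + 2ζω_n s + ω_n²: ω_n = √2620 = 51.2 rad/s, and 2ζω_n = 62.6 so ζ = 62.6/(2·51.2) = 0.611.
ω_d = ω_n√(1−ζ²) = 40.5 rad/s. Then t_p = π/ω_d = 0.0776 s.

t_p ≈ 0.0776 s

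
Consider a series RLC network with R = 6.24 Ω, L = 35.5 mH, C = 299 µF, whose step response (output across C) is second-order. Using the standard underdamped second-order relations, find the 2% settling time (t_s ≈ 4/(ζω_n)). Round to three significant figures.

For a series RLC circuit (capacitor voltage as output), ω_n = 1/√(LC) = 1/√(35.5 mH · 299 µF) = 307 rad/s.
ζ = (R/2)·√(C/L) = (6.24/2)·√(299 µF/35.5 mH) = 0.286.
t_s ≈ 4/(ζω_n) = 0.0455 s.

t_s ≈ 0.0455 s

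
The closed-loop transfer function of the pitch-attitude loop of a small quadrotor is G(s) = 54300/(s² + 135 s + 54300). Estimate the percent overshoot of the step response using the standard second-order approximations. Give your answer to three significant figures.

%OS ≈ 38.6%

Matching coefficients with s² + 2ζω_n s + ω_n² gives ω_n² = 54300 ⇒ ω_n = 233 rad/s, and ζ = 135/(2ω_n) = 0.290.
Overshoot: exp(−π·0.290/√(1−0.290²)) = 0.386, i.e. 38.6%.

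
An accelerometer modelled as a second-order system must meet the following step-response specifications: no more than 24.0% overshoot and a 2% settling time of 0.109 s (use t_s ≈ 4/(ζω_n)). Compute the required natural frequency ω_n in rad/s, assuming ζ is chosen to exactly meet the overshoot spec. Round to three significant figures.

Inverting the overshoot relation: ζ = |ln 0.240|/√(π² + ln²0.240) = 0.414.
Then ω_n = 4/(ζ t_s) = 4/(0.414 × 0.109) = 88.7 rad/s.

ω_n ≈ 88.7 rad/s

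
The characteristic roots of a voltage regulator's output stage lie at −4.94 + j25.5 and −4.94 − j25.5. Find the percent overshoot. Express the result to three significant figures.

%OS ≈ 54.4%

With σ = 4.94, ω_d = 25.5: ω_n = √(σ²+ω_d²) = 26.0 rad/s, ζ = σ/ω_n = 0.190.
Overshoot: exp(−π·0.190/√(1−0.190²)) = 0.544, i.e. 54.4%.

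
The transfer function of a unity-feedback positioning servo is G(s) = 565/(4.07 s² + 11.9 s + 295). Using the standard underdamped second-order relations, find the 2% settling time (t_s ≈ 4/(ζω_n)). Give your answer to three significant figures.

Dividing through by 4.07: denominator becomes s² + 2.924 s + 72.48.
So ω_n = √72.48 = 8.51 rad/s and ζ = 2.924/(2·8.51) = 0.172.
t_s ≈ 4/(ζω_n) = 2.74 s.

t_s ≈ 2.74 s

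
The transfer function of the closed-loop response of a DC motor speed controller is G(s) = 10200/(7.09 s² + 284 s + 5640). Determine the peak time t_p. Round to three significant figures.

t_p ≈ 0.158 s

Dividing through by 7.09: denominator becomes s² + 40.06 s + 795.5.
So ω_n = √795.5 = 28.2 rad/s and ζ = 40.06/(2·28.2) = 0.710.
ω_d = 28.2·√(1 − 0.710²) = 19.9 rad/s. t_p = π/ω_d = 0.158 s.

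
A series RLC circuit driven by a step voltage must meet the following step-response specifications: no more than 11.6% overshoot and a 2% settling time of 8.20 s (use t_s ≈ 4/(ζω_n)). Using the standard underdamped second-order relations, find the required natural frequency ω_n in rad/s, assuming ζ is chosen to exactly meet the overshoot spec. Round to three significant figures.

ω_n ≈ 0.863 rad/s

ζ = −ln(OS)/√(π² + (ln OS)²). With OS = 0.116, ln OS = −2.154 and ζ = 2.154/3.809 = 0.566.
Then ω_n = 4/(ζ t_s) = 4/(0.566 × 8.20) = 0.863 rad/s.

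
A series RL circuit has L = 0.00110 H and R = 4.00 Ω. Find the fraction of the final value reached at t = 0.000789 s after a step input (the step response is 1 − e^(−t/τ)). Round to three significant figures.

y/y_∞ ≈ 0.943

τ = L/R = 0.00110/4.00 = 0.000275 s.
y(t)/y_∞ = 1 − e^(−t/τ) = 1 − e^(−0.000789/0.000275) = 1 − e^(−2.87) = 0.943.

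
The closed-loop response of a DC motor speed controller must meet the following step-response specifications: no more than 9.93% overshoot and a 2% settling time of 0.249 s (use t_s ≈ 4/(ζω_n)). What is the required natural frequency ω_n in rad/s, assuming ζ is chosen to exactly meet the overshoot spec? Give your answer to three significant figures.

From %OS = 100·exp(−πζ/√(1−ζ²)), invert to get ζ = −ln(OS)/√(π² + ln²(OS)) with OS = 0.0993.
−ln 0.0993 = 2.310, so ζ = 2.310/√(π² + 5.334) = 0.592.
Then ω_n = 4/(ζ t_s) = 4/(0.592 × 0.249) = 27.1 rad/s.

ω_n ≈ 27.1 rad/s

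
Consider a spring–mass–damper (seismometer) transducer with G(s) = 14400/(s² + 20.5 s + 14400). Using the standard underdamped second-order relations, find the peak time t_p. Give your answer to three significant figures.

t_p ≈ 0.0263 s

Matching coefficients with s² + 2ζω_n s + ω_n² gives ω_n² = 14400 ⇒ ω_n = 120 rad/s, and ζ = 20.5/(2ω_n) = 0.0854.
ω_d = 120·√(1 − 0.0854²) = 120 rad/s. Then t_p = π/ω_d = 0.0263 s.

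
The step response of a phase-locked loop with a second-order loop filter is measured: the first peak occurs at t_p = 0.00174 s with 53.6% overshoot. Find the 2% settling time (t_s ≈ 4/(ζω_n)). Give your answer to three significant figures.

t_s ≈ 0.0112 s

From the overshoot, ζ = −ln(OS)/√(π²+ln²(OS)) = 0.195.
t_p = π/ω_d ⇒ ω_d = 1810 rad/s; then ω_n = ω_d/√(1−ζ²) = 1840 rad/s.
t_s ≈ 4/(ζω_n) = 4/(0.195·1840) = 0.0112 s.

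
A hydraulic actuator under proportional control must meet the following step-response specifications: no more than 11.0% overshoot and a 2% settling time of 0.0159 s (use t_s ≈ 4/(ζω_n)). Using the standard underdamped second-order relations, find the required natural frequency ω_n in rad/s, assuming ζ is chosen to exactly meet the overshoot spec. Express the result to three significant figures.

ω_n ≈ 438 rad/s

From %OS = 100·exp(−πζ/√(1−ζ²)), invert to get ζ = −ln(OS)/√(π² + ln²(OS)) with OS = 0.110.
−ln 0.110 = 2.207, so ζ = 2.207/√(π² + 4.872) = 0.575.
Then ω_n = 4/(ζ t_s) = 4/(0.575 × 0.0159) = 438 rad/s.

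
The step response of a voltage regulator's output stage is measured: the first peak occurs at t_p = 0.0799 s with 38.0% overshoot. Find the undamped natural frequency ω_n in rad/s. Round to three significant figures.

The overshoot fixes ζ = −ln(OS)/√(π²+ln²(OS)) = 0.294.
From t_p = π/ω_d, ω_d = π/0.0799 = 39.3 rad/s, so ω_n = ω_d/√(1−ζ²) = 41.1 rad/s.

ω_n ≈ 41.1 rad/s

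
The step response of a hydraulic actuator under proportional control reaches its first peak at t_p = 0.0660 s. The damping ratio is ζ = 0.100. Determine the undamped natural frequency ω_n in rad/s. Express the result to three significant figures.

Peak time t_p = π/ω_d, so ω_d = π/t_p = π/0.0660 = 47.6 rad/s.
ω_n = ω_d/√(1−ζ²) = 47.6/√0.990 = 47.8 rad/s.

ω_n ≈ 47.8 rad/s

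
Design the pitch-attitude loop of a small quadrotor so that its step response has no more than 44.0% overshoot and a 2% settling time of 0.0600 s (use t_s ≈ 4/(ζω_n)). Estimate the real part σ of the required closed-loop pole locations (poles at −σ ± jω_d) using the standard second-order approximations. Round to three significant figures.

The settling-time spec alone fixes σ = ζω_n = 4/t_s = 4/0.0600 = 66.7.
(Overshoot then fixes ζ = 0.253 and hence ω_d = σ·√(1−ζ²)/ζ = 255 rad/s.)

σ ≈ 66.7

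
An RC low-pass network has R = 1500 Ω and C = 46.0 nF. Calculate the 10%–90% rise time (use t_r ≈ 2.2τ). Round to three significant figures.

τ = RC = 1500 × 46.0 nF = 0.0000690 s.
t_r ≈ 2.2τ = 0.000152 s.

t_r ≈ 0.000152 s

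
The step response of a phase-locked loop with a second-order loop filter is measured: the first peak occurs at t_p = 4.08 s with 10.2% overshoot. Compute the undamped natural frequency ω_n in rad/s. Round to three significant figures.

The overshoot fixes ζ = −ln(OS)/√(π²+ln²(OS)) = 0.588.
t_p = π/ω_d ⇒ ω_d = 0.770 rad/s; then ω_n = ω_d/√(1−ζ²) = 0.952 rad/s.

ω_n ≈ 0.952 rad/s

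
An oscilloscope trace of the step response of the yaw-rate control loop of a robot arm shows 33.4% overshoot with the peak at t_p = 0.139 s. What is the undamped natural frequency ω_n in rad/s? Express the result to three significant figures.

ω_n ≈ 23.9 rad/s

From the overshoot, ζ = −ln(OS)/√(π²+ln²(OS)) = 0.330.
t_p = π/ω_d ⇒ ω_d = 22.6 rad/s; then ω_n = ω_d/√(1−ζ²) = 23.9 rad/s.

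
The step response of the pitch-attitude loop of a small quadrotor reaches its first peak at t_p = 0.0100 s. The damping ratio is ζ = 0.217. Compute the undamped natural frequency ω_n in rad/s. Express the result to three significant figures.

Peak time t_p = π/ω_d, so ω_d = π/t_p = π/0.0100 = 314 rad/s.
ω_n = ω_d/√(1−ζ²) = 314/√0.953 = 322 rad/s.

ω_n ≈ 322 rad/s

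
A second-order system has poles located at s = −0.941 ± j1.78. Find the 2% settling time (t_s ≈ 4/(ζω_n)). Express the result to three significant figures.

t_s ≈ 4.25 s

For poles at −σ ± jω_d, ζω_n = σ = 0.941, so t_s ≈ 4/σ = 4.25 s.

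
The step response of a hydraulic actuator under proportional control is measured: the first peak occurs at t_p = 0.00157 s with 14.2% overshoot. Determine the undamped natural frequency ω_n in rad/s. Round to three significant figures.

From the overshoot, ζ = −ln(OS)/√(π²+ln²(OS)) = 0.528.
From t_p = π/ω_d, ω_d = π/0.00157 = 2000 rad/s, so ω_n = ω_d/√(1−ζ²) = 2360 rad/s.

ω_n ≈ 2360 rad/s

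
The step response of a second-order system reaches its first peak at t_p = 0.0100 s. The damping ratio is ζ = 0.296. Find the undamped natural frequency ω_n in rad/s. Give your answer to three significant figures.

Peak time t_p = π/ω_d, so ω_d = π/t_p = π/0.0100 = 314 rad/s.
ω_n = ω_d/√(1−ζ²) = 314/√0.912 = 329 rad/s.

ω_n ≈ 329 rad/s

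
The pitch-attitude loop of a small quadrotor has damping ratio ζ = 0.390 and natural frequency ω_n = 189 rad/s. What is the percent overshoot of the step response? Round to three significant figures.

For an underdamped second-order system, %OS = 100·exp(−πζ/√(1−ζ²)).
πζ/√(1−ζ²) = π·0.390/√(1−0.152) = 1.331, so %OS = 100·e^(−1.331) = 26.4%.

%OS ≈ 26.4%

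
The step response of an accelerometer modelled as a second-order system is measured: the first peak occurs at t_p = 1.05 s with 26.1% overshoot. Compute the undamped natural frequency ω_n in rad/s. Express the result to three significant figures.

ζ from %OS: ζ = |ln 0.261|/√(π²+ln²0.261) = 0.393.
From t_p = π/ω_d, ω_d = π/1.05 = 2.99 rad/s, so ω_n = ω_d/√(1−ζ²) = 3.25 rad/s.

ω_n ≈ 3.25 rad/s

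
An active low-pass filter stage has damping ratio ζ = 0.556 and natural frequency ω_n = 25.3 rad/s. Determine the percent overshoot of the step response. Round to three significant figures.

%OS ≈ 12.2%

For an underdamped second-order system, %OS = 100·exp(−πζ/√(1−ζ²)).
πζ/√(1−ζ²) = π·0.556/√(1−0.309) = 2.101, so %OS = 100·e^(−2.101) = 12.2%.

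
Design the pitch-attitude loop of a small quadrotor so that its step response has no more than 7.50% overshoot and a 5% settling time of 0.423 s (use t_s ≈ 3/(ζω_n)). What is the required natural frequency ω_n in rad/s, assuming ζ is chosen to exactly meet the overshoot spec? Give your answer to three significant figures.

Inverting the overshoot relation: ζ = |ln 0.0750|/√(π² + ln²0.0750) = 0.636.
Then ω_n = 3/(ζ t_s) = 3/(0.636 × 0.423) = 11.1 rad/s.

ω_n ≈ 11.1 rad/s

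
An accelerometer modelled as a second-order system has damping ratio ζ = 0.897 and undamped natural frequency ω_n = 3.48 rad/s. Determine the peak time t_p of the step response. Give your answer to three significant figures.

The damped frequency is ω_d = ω_n√(1−ζ²) = 3.48·√(1−0.805) = 1.54 rad/s.
Peak time t_p = π/ω_d = π/1.54 = 2.04 s.

t_p ≈ 2.04 s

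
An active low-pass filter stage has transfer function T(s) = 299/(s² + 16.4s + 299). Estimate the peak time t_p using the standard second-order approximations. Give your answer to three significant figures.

Comparing the denominator to s² + 2ζω_n s + ω_n²: ω_n = √299 = 17.3 rad/s, and 2ζω_n = 16.4 so ζ = 16.4/(2·17.3) = 0.474.
ω_d = ω_n√(1−ζ²) = 15.2 rad/s. Then t_p = π/ω_d = 0.206 s.

t_p ≈ 0.206 s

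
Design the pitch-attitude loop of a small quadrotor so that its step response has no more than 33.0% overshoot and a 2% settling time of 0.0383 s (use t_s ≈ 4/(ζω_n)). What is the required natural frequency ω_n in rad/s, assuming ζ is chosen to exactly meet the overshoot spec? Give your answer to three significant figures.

From %OS = 100·exp(−πζ/√(1−ζ²)), invert to get ζ = −ln(OS)/√(π² + ln²(OS)) with OS = 0.330.
−ln 0.330 = 1.109, so ζ = 1.109/√(π² + 1.229) = 0.333.
Then ω_n = 4/(ζ t_s) = 4/(0.333 × 0.0383) = 314 rad/s.

ω_n ≈ 314 rad/s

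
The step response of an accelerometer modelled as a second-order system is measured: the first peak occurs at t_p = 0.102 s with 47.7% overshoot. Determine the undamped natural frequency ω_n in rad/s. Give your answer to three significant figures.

ω_n ≈ 31.6 rad/s

From the overshoot, ζ = −ln(OS)/√(π²+ln²(OS)) = 0.229.
From t_p = π/ω_d, ω_d = π/0.102 = 30.8 rad/s, so ω_n = ω_d/√(1−ζ²) = 31.6 rad/s.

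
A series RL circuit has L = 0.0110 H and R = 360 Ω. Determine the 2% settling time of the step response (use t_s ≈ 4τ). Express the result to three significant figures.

t_s ≈ 0.000122 s

τ = L/R = 0.0110/360 = 0.0000306 s.
t_s ≈ 4τ = 0.000122 s.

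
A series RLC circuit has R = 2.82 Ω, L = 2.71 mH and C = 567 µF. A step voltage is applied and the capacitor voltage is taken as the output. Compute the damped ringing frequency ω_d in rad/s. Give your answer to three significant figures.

For a series RLC circuit (capacitor voltage as output), ω_n = 1/√(LC) = 1/√(2.71 mH · 567 µF) = 807 rad/s.
ζ = (R/2)·√(C/L) = (2.82/2)·√(567 µF/2.71 mH) = 0.645.
The damped frequency ω_d = ω_n√(1−ζ²) = 617 rad/s.

ω_d ≈ 617 rad/s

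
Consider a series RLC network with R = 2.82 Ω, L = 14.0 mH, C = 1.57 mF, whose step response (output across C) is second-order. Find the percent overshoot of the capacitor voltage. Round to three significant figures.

%OS ≈ 18.6%

For a series RLC circuit (capacitor voltage as output), ω_n = 1/√(LC) = 1/√(14.0 mH · 1.57 mF) = 213 rad/s.
ζ = (R/2)·√(C/L) = (2.82/2)·√(1.57 mF/14.0 mH) = 0.472.
%OS = 100·exp(−πζ/√(1−ζ²)) = 18.6%.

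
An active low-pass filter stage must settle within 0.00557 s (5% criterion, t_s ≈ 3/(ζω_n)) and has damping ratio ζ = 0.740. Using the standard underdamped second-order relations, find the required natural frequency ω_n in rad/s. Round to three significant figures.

Rearranging t_s ≈ 3/(ζω_n) gives ω_n = 3/(ζ·t_s) = 3/(0.740 × 0.00557) = 728 rad/s.

ω_n ≈ 728 rad/s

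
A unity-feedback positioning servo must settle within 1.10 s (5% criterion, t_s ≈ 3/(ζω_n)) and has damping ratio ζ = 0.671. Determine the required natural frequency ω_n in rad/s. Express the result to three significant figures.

Rearranging t_s ≈ 3/(ζω_n) gives ω_n = 3/(ζ·t_s) = 3/(0.671 × 1.10) = 4.06 rad/s.

ω_n ≈ 4.06 rad/s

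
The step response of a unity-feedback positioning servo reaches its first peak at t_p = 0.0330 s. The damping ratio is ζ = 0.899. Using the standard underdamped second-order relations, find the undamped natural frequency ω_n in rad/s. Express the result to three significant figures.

ω_n ≈ 217 rad/s

Peak time t_p = π/ω_d, so ω_d = π/t_p = π/0.0330 = 95.2 rad/s.
ω_n = ω_d/√(1−ζ²) = 95.2/√0.192 = 217 rad/s.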